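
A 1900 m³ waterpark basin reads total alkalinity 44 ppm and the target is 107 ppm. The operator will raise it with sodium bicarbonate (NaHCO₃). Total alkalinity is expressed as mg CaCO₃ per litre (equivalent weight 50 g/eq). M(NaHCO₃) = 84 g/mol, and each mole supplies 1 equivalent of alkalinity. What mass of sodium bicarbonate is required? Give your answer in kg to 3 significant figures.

201 kg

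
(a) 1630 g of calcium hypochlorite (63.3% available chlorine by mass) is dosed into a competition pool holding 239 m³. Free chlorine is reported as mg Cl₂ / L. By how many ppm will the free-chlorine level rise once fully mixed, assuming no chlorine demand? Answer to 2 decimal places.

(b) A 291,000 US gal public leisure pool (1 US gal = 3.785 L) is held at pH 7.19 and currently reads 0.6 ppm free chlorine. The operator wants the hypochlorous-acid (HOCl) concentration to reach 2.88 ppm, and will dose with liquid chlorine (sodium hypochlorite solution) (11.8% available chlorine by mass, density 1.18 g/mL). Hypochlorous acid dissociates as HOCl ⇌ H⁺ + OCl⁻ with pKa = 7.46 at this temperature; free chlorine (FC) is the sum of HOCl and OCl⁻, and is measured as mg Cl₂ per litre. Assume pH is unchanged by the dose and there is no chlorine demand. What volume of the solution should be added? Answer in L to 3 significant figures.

(a) 4.32 ppm; (b) 30.3 L

(a) Volume: 239 m³ = 239,000 L.
(a) Available chlorine delivered: 1630 g × 0.633 = 1032 g as Cl₂.
(a) Concentration rise: 1032 g / 239,000 L = 4.317 mg/L = 4.32 ppm.

(b) Volume: 291,000 US gal × 3.785 L/gal = 1,101,435 L.
(b) [OCl⁻]/[HOCl] = 10^(pH − pKa) = 10^(7.19 − 7.46) = 0.537; fraction as HOCl = 1/(1 + 0.537) = 0.6506.
(b) Free chlorine required for 2.88 ppm HOCl: 2.88 / 0.6506 = 4.427 ppm.
(b) FC to add: 4.427 − 0.6 = 3.827 mg/L as Cl₂.
(b) Cl₂ equivalent: 3.827 mg/L × 1,101,435 L = 4215 g.
(b) Product at 11.8% available Cl: 4215 / 0.118 = 35,720 g.
(b) Volume: 35,720 g ÷ 1.18 g/mL = 30,270 mL.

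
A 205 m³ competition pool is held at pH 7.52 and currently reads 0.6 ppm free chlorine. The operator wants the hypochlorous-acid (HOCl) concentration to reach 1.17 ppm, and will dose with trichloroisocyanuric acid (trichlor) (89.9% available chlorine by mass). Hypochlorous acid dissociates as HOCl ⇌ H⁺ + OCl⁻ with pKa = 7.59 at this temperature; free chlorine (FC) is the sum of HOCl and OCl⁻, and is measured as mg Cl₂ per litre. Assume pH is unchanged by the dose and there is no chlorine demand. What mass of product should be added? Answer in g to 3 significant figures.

357 g

Volume: 205 m³ = 205,000 L.
[OCl⁻]/[HOCl] = 10^(pH − pKa) = 10^(7.52 − 7.59) = 0.8511; fraction as HOCl = 1/(1 + 0.8511) = 0.5402.
Free chlorine required for 1.17 ppm HOCl: 1.17 / 0.5402 = 2.166 ppm.
FC to add: 2.166 − 0.6 = 1.566 mg/L as Cl₂.
Cl₂ equivalent: 1.566 mg/L × 205,000 L = 321 g.
Product at 89.9% available Cl: 321 / 0.899 = 357.1 g.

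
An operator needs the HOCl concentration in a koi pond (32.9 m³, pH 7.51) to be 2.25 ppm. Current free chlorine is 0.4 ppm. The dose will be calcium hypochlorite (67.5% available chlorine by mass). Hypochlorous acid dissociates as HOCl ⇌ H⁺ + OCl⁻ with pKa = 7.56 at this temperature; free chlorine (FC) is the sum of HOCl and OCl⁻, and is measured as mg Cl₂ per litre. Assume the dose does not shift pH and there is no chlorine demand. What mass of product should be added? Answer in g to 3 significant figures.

188 g

Volume: 32.9 m³ = 32,900 L.
[OCl⁻]/[HOCl] = 10^(pH − pKa) = 10^(7.51 − 7.56) = 0.8913; fraction as HOCl = 1/(1 + 0.8913) = 0.5288.
Free chlorine required for 2.25 ppm HOCl: 2.25 / 0.5288 = 4.255 ppm.
FC to add: 4.255 − 0.4 = 3.855 mg/L as Cl₂.
Cl₂ equivalent: 3.855 mg/L × 32,900 L = 126.8 g.
Product at 67.5% available Cl: 126.8 / 0.675 = 187.9 g.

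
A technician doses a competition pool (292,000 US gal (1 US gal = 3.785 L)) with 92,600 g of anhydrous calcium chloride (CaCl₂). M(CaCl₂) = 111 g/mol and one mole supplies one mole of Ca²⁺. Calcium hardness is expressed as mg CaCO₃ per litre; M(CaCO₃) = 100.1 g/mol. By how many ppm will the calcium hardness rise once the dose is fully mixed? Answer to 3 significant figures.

Volume: 292,000 US gal × 3.785 L/gal = 1,105,220 L.
Moles of Ca²⁺: 92,600 g ÷ 111 g/mol = 834.2 mol.
As CaCO₃: 834.2 mol × 100.1 g/mol = 83,510 g.
Rise: 83,510 g / 1,105,220 L × 1000 = 75.56 mg/L.

75.6 ppm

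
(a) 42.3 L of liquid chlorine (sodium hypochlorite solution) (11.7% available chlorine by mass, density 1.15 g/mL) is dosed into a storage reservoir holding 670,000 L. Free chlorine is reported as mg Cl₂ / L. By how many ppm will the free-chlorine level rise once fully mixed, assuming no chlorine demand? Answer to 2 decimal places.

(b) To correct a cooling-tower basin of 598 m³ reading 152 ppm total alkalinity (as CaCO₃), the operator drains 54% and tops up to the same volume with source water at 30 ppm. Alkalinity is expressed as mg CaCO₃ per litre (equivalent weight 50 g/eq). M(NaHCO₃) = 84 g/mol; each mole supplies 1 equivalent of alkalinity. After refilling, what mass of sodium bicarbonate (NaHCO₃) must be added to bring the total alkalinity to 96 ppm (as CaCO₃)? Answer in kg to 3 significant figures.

(a) 8.49 ppm; (b) 9.93 kg

(a) Mass of solution: 42.3 L × 1000 mL/L × 1.15 g/mL = 48,640 g.
(a) Available chlorine delivered: 48,640 g × 0.117 = 5691 g as Cl₂.
(a) Concentration rise: 5691 g / 670,000 L = 8.495 mg/L = 8.49 ppm.

(b) Volume: 598 m³ = 598,000 L.
(b) After draining 54% and refilling: 152 × 0.46 + 30 × 0.54 = 86.12 ppm.
(b) Deficit to target: 96 − 86.12 = 9.88 mg/L.
(b) As CaCO₃: 9.88 mg/L × 598,000 L = 5908 g; ÷ 50 g/eq ÷ 1 = 118.2 mol NaHCO₃.
(b) Mass: 118.2 × 84 = 9926 g.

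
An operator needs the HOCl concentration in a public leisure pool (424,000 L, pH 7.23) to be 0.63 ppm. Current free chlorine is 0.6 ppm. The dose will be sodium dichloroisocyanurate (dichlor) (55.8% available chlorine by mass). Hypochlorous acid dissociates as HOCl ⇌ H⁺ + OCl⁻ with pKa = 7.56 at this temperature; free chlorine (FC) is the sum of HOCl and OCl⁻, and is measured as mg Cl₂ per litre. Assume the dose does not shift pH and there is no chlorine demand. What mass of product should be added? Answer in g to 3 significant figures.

247 g

[OCl⁻]/[HOCl] = 10^(pH − pKa) = 10^(7.23 − 7.56) = 0.4677; fraction as HOCl = 1/(1 + 0.4677) = 0.6813.
Free chlorine required for 0.63 ppm HOCl: 0.63 / 0.6813 = 0.9247 ppm.
FC to add: 0.9247 − 0.6 = 0.3247 mg/L as Cl₂.
Cl₂ equivalent: 0.3247 mg/L × 424,000 L = 137.7 g.
Product at 55.8% available Cl: 137.7 / 0.558 = 246.7 g.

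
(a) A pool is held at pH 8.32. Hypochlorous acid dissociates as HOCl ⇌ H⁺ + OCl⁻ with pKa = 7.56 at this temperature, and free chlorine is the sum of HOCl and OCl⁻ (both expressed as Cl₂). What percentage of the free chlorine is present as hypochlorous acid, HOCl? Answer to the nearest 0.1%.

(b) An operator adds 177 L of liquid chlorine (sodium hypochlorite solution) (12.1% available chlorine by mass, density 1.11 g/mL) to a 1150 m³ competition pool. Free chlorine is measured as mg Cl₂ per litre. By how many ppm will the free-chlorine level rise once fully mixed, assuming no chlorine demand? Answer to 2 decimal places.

(a) [OCl⁻]/[HOCl] = 10^(pH − pKa) = 10^(8.32 − 7.56) = 10^0.76 = 5.754.
(a) Fraction as HOCl = 1 / (1 + 5.754) = 0.1481.

(b) Volume: 1150 m³ = 1,150,000 L.
(b) Mass of solution: 177 L × 1000 mL/L × 1.11 g/mL = 196,500 g.
(b) Available chlorine delivered: 196,500 g × 0.121 = 23,770 g as Cl₂.
(b) Concentration rise: 23,770 g / 1,150,000 L = 20.67 mg/L = 20.67 ppm.

(a) 14.8%; (b) 20.67 ppm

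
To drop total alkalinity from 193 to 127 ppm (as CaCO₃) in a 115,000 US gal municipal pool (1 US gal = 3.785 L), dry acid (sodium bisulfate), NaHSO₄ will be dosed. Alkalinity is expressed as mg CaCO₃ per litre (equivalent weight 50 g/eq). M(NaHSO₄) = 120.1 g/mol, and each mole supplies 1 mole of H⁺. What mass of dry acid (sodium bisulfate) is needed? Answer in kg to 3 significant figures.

Volume: 115,000 US gal × 3.785 L/gal = 435,275 L.
Alkalinity to neutralize: (193 − 127) = 66 mg/L as CaCO₃ × 435,275 L = 28,730 g as CaCO₃.
Equivalents of H⁺ required: 28,730 ÷ 50 g/eq = 574.6 eq = 574.6 mol NaHSO₄.
Mass of NaHSO₄: 574.6 × 120.1 = 69,010 g.

69.0 kg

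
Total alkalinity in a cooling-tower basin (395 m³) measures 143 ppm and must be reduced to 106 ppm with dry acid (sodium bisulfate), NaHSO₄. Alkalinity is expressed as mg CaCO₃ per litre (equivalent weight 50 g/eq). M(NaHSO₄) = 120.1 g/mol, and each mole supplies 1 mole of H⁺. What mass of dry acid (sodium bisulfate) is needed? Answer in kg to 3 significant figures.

Volume: 395 m³ = 395,000 L.
Alkalinity to neutralize: (143 − 106) = 37 mg/L as CaCO₃ × 395,000 L = 14,620 g as CaCO₃.
Equivalents of H⁺ required: 14,620 ÷ 50 g/eq = 292.3 eq = 292.3 mol NaHSO₄.
Mass of NaHSO₄: 292.3 × 120.1 = 35,110 g.

35.1 kg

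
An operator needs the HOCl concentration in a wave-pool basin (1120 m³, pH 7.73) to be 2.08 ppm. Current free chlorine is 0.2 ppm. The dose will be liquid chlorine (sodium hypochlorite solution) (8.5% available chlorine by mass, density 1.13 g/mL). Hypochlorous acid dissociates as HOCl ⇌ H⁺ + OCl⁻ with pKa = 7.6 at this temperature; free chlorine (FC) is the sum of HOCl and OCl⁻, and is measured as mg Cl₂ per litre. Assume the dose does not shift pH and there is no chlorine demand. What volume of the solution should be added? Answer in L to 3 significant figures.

54.6 L

Volume: 1120 m³ = 1,120,000 L.
[OCl⁻]/[HOCl] = 10^(pH − pKa) = 10^(7.73 − 7.6) = 1.349; fraction as HOCl = 1/(1 + 1.349) = 0.4257.
Free chlorine required for 2.08 ppm HOCl: 2.08 / 0.4257 = 4.886 ppm.
FC to add: 4.886 − 0.2 = 4.686 mg/L as Cl₂.
Cl₂ equivalent: 4.686 mg/L × 1,120,000 L = 5248 g.
Product at 8.5% available Cl: 5248 / 0.085 = 61,740 g.
Volume: 61,740 g ÷ 1.13 g/mL = 54,640 mL.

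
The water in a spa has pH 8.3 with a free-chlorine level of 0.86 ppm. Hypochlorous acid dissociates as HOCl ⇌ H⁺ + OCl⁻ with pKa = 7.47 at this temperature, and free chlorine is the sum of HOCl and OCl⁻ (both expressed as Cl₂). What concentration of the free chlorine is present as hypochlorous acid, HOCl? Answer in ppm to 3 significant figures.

[OCl⁻]/[HOCl] = 10^(pH − pKa) = 10^(8.3 − 7.47) = 10^0.83 = 6.761.
Fraction as HOCl = 1 / (1 + 6.761) = 0.1289.
HOCl = 0.1289 × 0.86 ppm = 0.1108 ppm.

0.111 ppm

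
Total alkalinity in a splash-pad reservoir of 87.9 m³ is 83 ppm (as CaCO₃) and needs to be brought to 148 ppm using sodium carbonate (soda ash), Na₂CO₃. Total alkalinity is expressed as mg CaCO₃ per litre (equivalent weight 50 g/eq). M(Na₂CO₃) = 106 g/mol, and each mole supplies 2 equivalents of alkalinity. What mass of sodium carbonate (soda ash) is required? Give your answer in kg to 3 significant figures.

6.06 kg

Volume: 87.9 m³ = 87,900 L.
Alkalinity to add: (148 − 83) = 65 mg/L as CaCO₃ × 87,900 L = 5714 g as CaCO₃.
Equivalents: 5714 g ÷ 50 g/eq = 114.3 eq.
Each mole of Na₂CO₃ supplies 2 eq, so 114.3 / 2 = 57.13 mol.
Mass: 57.13 mol × 106 g/mol = 6056 g.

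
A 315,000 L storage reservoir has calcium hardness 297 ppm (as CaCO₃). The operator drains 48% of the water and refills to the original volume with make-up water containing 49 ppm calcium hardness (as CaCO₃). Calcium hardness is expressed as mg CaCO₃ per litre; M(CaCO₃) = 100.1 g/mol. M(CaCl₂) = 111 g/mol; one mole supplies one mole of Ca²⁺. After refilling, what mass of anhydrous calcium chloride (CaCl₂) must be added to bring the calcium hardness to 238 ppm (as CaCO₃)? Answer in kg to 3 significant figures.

After draining 48% and refilling: 297 × 0.52 + 49 × 0.48 = 177.96 ppm.
Deficit to target: 238 − 177.96 = 60.04 mg/L.
As CaCO₃: 60.04 mg/L × 315,000 L = 18,910 g; ÷ 100.1 = 188.9 mol Ca²⁺.
Mass: 188.9 × 111 = 20,970 g.

21.0 kg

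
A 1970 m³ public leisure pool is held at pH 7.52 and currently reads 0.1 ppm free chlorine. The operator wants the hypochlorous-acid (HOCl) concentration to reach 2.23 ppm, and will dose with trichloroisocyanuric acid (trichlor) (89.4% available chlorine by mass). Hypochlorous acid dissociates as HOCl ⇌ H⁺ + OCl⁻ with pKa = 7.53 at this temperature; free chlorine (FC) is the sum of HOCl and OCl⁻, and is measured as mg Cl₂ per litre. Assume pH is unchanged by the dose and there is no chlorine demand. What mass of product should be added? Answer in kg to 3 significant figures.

9.50 kg

Volume: 1970 m³ = 1,970,000 L.
[OCl⁻]/[HOCl] = 10^(pH − pKa) = 10^(7.52 − 7.53) = 0.9772; fraction as HOCl = 1/(1 + 0.9772) = 0.5058.
Free chlorine required for 2.23 ppm HOCl: 2.23 / 0.5058 = 4.409 ppm.
FC to add: 4.409 − 0.1 = 4.309 mg/L as Cl₂.
Cl₂ equivalent: 4.309 mg/L × 1,970,000 L = 8489 g.
Product at 89.4% available Cl: 8489 / 0.894 = 9496 g.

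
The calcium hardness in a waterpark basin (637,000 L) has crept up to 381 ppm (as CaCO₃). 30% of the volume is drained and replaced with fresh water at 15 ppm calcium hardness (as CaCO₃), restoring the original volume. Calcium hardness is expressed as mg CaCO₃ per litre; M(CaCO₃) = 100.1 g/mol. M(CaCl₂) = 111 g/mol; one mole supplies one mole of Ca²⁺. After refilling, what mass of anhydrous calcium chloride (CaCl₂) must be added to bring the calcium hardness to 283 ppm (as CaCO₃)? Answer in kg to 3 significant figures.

After draining 30% and refilling: 381 × 0.70 + 15 × 0.30 = 271.2 ppm.
Deficit to target: 283 − 271.2 = 11.8 mg/L.
As CaCO₃: 11.8 mg/L × 637,000 L = 7517 g; ÷ 100.1 = 75.09 mol Ca²⁺.
Mass: 75.09 × 111 = 8335 g.

8.34 kg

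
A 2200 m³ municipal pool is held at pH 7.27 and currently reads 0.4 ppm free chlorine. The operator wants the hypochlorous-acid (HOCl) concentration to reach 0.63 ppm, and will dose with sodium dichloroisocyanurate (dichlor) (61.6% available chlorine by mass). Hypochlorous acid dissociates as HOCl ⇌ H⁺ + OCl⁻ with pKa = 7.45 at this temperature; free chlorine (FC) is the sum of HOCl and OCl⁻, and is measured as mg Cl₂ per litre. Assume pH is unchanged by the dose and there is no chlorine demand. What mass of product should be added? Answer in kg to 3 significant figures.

2.31 kg

Volume: 2200 m³ = 2,200,000 L.
[OCl⁻]/[HOCl] = 10^(pH − pKa) = 10^(7.27 − 7.45) = 0.6607; fraction as HOCl = 1/(1 + 0.6607) = 0.6022.
Free chlorine required for 0.63 ppm HOCl: 0.63 / 0.6022 = 1.046 ppm.
FC to add: 1.046 − 0.4 = 0.6462 mg/L as Cl₂.
Cl₂ equivalent: 0.6462 mg/L × 2,200,000 L = 1422 g.
Product at 61.6% available Cl: 1422 / 0.616 = 2308 g.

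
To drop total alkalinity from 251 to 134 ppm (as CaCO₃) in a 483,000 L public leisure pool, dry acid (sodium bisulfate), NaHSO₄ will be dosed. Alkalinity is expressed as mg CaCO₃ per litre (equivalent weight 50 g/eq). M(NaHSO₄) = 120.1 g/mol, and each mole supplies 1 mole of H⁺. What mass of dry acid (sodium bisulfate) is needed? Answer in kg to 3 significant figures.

136 kg

Alkalinity to neutralize: (251 − 134) = 117 mg/L as CaCO₃ × 483,000 L = 56,510 g as CaCO₃.
Equivalents of H⁺ required: 56,510 ÷ 50 g/eq = 1130 eq = 1130 mol NaHSO₄.
Mass of NaHSO₄: 1130 × 120.1 = 135,700 g.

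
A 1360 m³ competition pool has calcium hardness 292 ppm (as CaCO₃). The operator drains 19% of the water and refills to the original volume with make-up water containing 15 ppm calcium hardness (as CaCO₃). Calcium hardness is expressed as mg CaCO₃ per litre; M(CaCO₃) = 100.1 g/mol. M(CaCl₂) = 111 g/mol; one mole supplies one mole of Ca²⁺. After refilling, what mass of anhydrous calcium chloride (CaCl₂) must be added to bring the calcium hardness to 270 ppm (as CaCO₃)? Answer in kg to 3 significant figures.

46.2 kg

Volume: 1360 m³ = 1,360,000 L.
After draining 19% and refilling: 292 × 0.81 + 15 × 0.19 = 239.37 ppm.
Deficit to target: 270 − 239.37 = 30.63 mg/L.
As CaCO₃: 30.63 mg/L × 1,360,000 L = 41,660 g; ÷ 100.1 = 416.2 mol Ca²⁺.
Mass: 416.2 × 111 = 46,190 g.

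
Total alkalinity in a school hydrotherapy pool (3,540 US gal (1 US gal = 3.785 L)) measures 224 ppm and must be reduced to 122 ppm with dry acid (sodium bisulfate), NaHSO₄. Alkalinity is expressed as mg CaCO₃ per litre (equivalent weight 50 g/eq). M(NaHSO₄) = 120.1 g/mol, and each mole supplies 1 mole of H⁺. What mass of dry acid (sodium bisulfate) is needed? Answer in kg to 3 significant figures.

3.28 kg

Volume: 3,540 US gal × 3.785 L/gal = 13,399 L.
Alkalinity to neutralize: (224 − 122) = 102 mg/L as CaCO₃ × 13,399 L = 1367 g as CaCO₃.
Equivalents of H⁺ required: 1367 ÷ 50 g/eq = 27.33 eq = 27.33 mol NaHSO₄.
Mass of NaHSO₄: 27.33 × 120.1 = 3283 g.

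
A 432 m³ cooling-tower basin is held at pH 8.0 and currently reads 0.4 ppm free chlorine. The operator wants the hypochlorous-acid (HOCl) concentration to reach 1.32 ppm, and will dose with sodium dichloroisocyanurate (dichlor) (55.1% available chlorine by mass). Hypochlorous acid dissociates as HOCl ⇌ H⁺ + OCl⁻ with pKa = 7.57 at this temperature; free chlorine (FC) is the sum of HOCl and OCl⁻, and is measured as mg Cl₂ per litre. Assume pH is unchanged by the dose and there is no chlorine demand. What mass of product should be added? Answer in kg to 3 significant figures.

Volume: 432 m³ = 432,000 L.
[OCl⁻]/[HOCl] = 10^(pH − pKa) = 10^(8.0 − 7.57) = 2.692; fraction as HOCl = 1/(1 + 2.692) = 0.2709.
Free chlorine required for 1.32 ppm HOCl: 1.32 / 0.2709 = 4.873 ppm.
FC to add: 4.873 − 0.4 = 4.473 mg/L as Cl₂.
Cl₂ equivalent: 4.473 mg/L × 432,000 L = 1932 g.
Product at 55.1% available Cl: 1932 / 0.551 = 3507 g.

3.51 kg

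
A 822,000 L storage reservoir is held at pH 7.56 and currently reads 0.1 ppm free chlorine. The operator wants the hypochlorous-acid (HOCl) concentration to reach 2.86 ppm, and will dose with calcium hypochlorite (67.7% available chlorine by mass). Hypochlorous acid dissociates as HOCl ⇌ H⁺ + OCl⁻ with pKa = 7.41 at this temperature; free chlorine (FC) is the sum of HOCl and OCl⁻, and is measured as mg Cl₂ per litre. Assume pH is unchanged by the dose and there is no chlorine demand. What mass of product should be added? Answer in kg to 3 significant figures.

8.26 kg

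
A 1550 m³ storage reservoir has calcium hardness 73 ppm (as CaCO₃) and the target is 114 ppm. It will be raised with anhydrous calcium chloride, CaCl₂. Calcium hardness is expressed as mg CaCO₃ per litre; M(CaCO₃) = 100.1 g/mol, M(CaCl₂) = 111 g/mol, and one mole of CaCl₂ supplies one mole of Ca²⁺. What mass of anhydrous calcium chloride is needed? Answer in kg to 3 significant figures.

70.5 kg

Volume: 1550 m³ = 1,550,000 L.
Hardness to add: (114 − 73) = 41 mg/L as CaCO₃ × 1,550,000 L = 63,550 g as CaCO₃.
Moles of Ca²⁺ (1 mol Ca²⁺ ≡ 1 mol CaCO₃): 63,550 / 100.1 g/mol = 634.9 mol.
Mass of CaCl₂: 634.9 × 111 = 70,470 g.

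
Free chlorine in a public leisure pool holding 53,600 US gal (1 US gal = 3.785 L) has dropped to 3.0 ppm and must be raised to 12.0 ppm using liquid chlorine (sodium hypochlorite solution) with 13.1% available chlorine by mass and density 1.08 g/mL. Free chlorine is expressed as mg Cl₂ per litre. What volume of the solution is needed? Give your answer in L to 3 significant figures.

12.9 L

Volume: 53,600 US gal × 3.785 L/gal = 202,876 L.
Chlorine deficit: 12.0 − 3.0 = 9 ppm = 9 mg/L as Cl₂.
Cl₂ equivalent needed: 9 mg/L × 202,876 L = 1,826,000 mg = 1826 g.
Product at 13.1% available chlorine: 1826 / 0.131 = 13,940 g.
Volume at density 1.08 g/mL: 13,940 g ÷ 1.08 g/mL = 12,910 mL.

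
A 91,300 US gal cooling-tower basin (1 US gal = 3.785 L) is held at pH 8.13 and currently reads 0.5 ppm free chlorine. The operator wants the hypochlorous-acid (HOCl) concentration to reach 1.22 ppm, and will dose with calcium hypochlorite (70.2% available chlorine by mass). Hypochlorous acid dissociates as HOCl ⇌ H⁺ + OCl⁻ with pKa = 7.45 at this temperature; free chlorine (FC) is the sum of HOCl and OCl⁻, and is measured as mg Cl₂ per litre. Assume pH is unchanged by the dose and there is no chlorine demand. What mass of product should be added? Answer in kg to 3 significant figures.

3.23 kg

Volume: 91,300 US gal × 3.785 L/gal = 345,570 L.
[OCl⁻]/[HOCl] = 10^(pH − pKa) = 10^(8.13 − 7.45) = 4.786; fraction as HOCl = 1/(1 + 4.786) = 0.1728.
Free chlorine required for 1.22 ppm HOCl: 1.22 / 0.1728 = 7.059 ppm.
FC to add: 7.059 − 0.5 = 6.559 mg/L as Cl₂.
Cl₂ equivalent: 6.559 mg/L × 345,570 L = 2267 g.
Product at 70.2% available Cl: 2267 / 0.702 = 3229 g.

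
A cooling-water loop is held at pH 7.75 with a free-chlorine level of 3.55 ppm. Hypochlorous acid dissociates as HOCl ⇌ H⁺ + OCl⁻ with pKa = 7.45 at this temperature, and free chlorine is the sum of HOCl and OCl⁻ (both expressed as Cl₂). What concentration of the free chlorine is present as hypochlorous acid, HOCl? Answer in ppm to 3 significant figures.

[OCl⁻]/[HOCl] = 10^(pH − pKa) = 10^(7.75 − 7.45) = 10^0.30 = 1.995.
Fraction as HOCl = 1 / (1 + 1.995) = 0.3339.
HOCl = 0.3339 × 3.55 ppm = 1.185 ppm.

1.19 ppm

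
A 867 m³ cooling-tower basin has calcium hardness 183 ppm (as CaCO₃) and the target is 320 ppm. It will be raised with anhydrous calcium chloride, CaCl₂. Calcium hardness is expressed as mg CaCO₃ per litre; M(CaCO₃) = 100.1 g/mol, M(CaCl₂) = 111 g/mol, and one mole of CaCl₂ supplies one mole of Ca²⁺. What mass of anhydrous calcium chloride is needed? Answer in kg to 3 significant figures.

132 kg

Volume: 867 m³ = 867,000 L.
Hardness to add: (320 − 183) = 137 mg/L as CaCO₃ × 867,000 L = 118,800 g as CaCO₃.
Moles of Ca²⁺ (1 mol Ca²⁺ ≡ 1 mol CaCO₃): 118,800 / 100.1 g/mol = 1187 mol.
Mass of CaCl₂: 1187 × 111 = 131,700 g.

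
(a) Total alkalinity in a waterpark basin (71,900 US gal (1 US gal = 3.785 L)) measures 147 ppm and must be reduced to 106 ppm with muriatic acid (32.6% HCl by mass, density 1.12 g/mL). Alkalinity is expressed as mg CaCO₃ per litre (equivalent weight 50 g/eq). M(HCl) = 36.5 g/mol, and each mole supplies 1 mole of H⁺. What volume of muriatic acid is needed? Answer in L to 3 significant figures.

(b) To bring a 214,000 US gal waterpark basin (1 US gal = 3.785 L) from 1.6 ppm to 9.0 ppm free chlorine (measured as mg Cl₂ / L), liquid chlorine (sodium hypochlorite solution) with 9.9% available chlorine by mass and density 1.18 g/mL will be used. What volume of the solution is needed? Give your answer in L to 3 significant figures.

(a) 22.3 L; (b) 51.3 L

(a) Volume: 71,900 US gal × 3.785 L/gal = 272,142 L.
(a) Alkalinity to neutralize: (147 − 106) = 41 mg/L as CaCO₃ × 272,142 L = 11,160 g as CaCO₃.
(a) Equivalents of H⁺ required: 11,160 ÷ 50 g/eq = 223.2 eq = 223.2 mol HCl.
(a) Mass of HCl: 223.2 × 36.5 = 8145 g.
(a) Mass of 32.6% solution: 8145 / 0.326 = 24,990 g.
(a) Volume: 24,990 g ÷ 1.12 g/mL = 22,310 mL.

(b) Volume: 214,000 US gal × 3.785 L/gal = 809,990 L.
(b) Chlorine deficit: 9.0 − 1.6 = 7.4 ppm = 7.4 mg/L as Cl₂.
(b) Cl₂ equivalent needed: 7.4 mg/L × 809,990 L = 5,994,000 mg = 5994 g.
(b) Product at 9.9% available chlorine: 5994 / 0.099 = 60,540 g.
(b) Volume at density 1.18 g/mL: 60,540 g ÷ 1.18 g/mL = 51,310 mL.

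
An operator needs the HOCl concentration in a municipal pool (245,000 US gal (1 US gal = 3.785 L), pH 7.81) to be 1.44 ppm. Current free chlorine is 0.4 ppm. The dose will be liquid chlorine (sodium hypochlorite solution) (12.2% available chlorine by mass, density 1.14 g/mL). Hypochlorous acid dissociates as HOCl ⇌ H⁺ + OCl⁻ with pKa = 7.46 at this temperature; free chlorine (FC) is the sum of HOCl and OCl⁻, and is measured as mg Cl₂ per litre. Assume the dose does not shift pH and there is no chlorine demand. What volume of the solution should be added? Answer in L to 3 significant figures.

Volume: 245,000 US gal × 3.785 L/gal = 927,325 L.
[OCl⁻]/[HOCl] = 10^(pH − pKa) = 10^(7.81 − 7.46) = 2.239; fraction as HOCl = 1/(1 + 2.239) = 0.3088.
Free chlorine required for 1.44 ppm HOCl: 1.44 / 0.3088 = 4.664 ppm.
FC to add: 4.664 − 0.4 = 4.264 mg/L as Cl₂.
Cl₂ equivalent: 4.264 mg/L × 927,325 L = 3954 g.
Product at 12.2% available Cl: 3954 / 0.122 = 32,410 g.
Volume: 32,410 g ÷ 1.14 g/mL = 28,430 mL.

28.4 L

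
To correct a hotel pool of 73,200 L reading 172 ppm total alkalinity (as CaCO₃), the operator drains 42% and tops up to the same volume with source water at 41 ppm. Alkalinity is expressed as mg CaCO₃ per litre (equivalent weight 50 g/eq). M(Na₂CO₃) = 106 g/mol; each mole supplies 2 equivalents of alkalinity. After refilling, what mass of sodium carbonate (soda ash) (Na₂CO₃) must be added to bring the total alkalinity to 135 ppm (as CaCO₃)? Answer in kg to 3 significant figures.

After draining 42% and refilling: 172 × 0.58 + 41 × 0.42 = 116.98 ppm.
Deficit to target: 135 − 116.98 = 18.02 mg/L.
As CaCO₃: 18.02 mg/L × 73,200 L = 1319 g; ÷ 50 g/eq ÷ 2 = 13.19 mol Na₂CO₃.
Mass: 13.19 × 106 = 1398 g.

1.40 kg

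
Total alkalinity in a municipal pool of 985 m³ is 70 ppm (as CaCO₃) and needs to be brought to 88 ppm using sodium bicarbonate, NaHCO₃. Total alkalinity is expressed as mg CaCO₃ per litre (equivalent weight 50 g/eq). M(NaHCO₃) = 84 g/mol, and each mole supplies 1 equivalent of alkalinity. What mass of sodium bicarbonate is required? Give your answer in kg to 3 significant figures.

29.8 kg

Volume: 985 m³ = 985,000 L.
Alkalinity to add: (88 − 70) = 18 mg/L as CaCO₃ × 985,000 L = 17,730 g as CaCO₃.
Equivalents: 17,730 g ÷ 50 g/eq = 354.6 eq.
NaHCO₃ supplies 1 eq per mole → 354.6 mol.
Mass: 354.6 mol × 84 g/mol = 29,790 g.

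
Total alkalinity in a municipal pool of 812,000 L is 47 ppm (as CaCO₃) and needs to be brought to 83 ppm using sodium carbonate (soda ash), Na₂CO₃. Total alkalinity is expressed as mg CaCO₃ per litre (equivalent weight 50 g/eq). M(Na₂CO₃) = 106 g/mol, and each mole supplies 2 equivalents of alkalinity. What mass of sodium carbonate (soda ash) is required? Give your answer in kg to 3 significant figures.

31.0 kg

Alkalinity to add: (83 − 47) = 36 mg/L as CaCO₃ × 812,000 L = 29,230 g as CaCO₃.
Equivalents: 29,230 g ÷ 50 g/eq = 584.6 eq.
Each mole of Na₂CO₃ supplies 2 eq, so 584.6 / 2 = 292.3 mol.
Mass: 292.3 mol × 106 g/mol = 30,990 g.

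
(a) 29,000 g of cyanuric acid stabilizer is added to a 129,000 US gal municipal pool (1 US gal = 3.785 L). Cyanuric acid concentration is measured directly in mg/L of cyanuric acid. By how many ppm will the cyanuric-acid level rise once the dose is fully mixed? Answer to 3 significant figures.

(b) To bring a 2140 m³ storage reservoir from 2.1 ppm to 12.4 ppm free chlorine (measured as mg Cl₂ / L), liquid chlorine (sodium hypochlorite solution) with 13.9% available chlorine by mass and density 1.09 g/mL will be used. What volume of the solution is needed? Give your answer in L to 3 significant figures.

(a) 59.4 ppm; (b) 145 L

(a) Volume: 129,000 US gal × 3.785 L/gal = 488,265 L.
(a) Rise: 29,000 g / 488,265 L × 1000 = 59.39 mg/L.

(b) Volume: 2140 m³ = 2,140,000 L.
(b) Chlorine deficit: 12.4 − 2.1 = 10.3 ppm = 10.3 mg/L as Cl₂.
(b) Cl₂ equivalent needed: 10.3 mg/L × 2,140,000 L = 22,040,000 mg = 22,040 g.
(b) Product at 13.9% available chlorine: 22,040 / 0.139 = 158,600 g.
(b) Volume at density 1.09 g/mL: 158,600 g ÷ 1.09 g/mL = 145,500 mL.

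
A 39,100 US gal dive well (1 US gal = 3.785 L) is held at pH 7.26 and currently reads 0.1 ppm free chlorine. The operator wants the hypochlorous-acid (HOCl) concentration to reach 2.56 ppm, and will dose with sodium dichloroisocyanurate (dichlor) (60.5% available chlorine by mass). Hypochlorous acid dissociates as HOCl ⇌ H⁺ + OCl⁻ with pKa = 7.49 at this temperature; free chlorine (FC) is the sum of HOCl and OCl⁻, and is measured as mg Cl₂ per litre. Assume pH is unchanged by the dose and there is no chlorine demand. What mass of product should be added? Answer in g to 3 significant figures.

971 g

Volume: 39,100 US gal × 3.785 L/gal = 147,994 L.
[OCl⁻]/[HOCl] = 10^(pH − pKa) = 10^(7.26 − 7.49) = 0.5888; fraction as HOCl = 1/(1 + 0.5888) = 0.6294.
Free chlorine required for 2.56 ppm HOCl: 2.56 / 0.6294 = 4.067 ppm.
FC to add: 4.067 − 0.1 = 3.967 mg/L as Cl₂.
Cl₂ equivalent: 3.967 mg/L × 147,994 L = 587.2 g.
Product at 60.5% available Cl: 587.2 / 0.605 = 970.5 g.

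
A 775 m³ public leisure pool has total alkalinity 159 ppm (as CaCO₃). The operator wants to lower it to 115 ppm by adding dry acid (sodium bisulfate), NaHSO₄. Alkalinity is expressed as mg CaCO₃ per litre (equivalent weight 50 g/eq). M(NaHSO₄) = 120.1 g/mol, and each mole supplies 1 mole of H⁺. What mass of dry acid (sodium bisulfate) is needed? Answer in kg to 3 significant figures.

81.9 kg

Volume: 775 m³ = 775,000 L.
Alkalinity to neutralize: (159 − 115) = 44 mg/L as CaCO₃ × 775,000 L = 34,100 g as CaCO₃.
Equivalents of H⁺ required: 34,100 ÷ 50 g/eq = 682 eq = 682 mol NaHSO₄.
Mass of NaHSO₄: 682 × 120.1 = 81,910 g.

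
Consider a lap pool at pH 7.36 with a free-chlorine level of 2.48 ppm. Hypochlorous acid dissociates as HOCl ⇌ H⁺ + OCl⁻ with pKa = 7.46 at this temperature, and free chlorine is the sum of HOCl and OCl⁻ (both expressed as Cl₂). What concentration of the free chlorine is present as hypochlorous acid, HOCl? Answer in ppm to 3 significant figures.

1.38 ppm

[OCl⁻]/[HOCl] = 10^(pH − pKa) = 10^(7.36 − 7.46) = 10^-0.10 = 0.7943.
Fraction as HOCl = 1 / (1 + 0.7943) = 0.5573.
HOCl = 0.5573 × 2.48 ppm = 1.382 ppm.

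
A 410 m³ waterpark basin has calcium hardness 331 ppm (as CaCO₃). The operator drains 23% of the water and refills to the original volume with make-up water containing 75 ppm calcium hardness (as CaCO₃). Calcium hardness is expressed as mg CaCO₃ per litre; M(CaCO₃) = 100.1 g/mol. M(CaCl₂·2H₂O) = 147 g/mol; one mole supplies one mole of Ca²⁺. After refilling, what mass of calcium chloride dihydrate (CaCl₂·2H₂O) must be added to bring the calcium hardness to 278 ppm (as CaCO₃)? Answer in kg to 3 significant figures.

3.54 kg

Volume: 410 m³ = 410,000 L.
After draining 23% and refilling: 331 × 0.77 + 75 × 0.23 = 272.12 ppm.
Deficit to target: 278 − 272.12 = 5.88 mg/L.
As CaCO₃: 5.88 mg/L × 410,000 L = 2411 g; ÷ 100.1 = 24.08 mol Ca²⁺.
Mass: 24.08 × 147 = 3540 g.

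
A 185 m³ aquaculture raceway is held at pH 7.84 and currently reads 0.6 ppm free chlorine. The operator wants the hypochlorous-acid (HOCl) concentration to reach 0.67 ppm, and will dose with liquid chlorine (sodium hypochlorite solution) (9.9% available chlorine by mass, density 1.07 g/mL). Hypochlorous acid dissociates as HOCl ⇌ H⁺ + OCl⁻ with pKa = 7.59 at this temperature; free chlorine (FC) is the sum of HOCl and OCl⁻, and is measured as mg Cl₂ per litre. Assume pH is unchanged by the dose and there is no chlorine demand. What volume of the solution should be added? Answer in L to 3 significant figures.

2.20 L

Volume: 185 m³ = 185,000 L.
[OCl⁻]/[HOCl] = 10^(pH − pKa) = 10^(7.84 − 7.59) = 1.778; fraction as HOCl = 1/(1 + 1.778) = 0.3599.
Free chlorine required for 0.67 ppm HOCl: 0.67 / 0.3599 = 1.861 ppm.
FC to add: 1.861 − 0.6 = 1.261 mg/L as Cl₂.
Cl₂ equivalent: 1.261 mg/L × 185,000 L = 233.4 g.
Product at 9.9% available Cl: 233.4 / 0.099 = 2357 g.
Volume: 2357 g ÷ 1.07 g/mL = 2203 mL.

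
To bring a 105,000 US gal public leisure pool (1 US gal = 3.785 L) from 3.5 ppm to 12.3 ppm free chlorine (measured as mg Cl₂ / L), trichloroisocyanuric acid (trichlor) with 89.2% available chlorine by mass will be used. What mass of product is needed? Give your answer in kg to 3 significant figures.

3.92 kg

Volume: 105,000 US gal × 3.785 L/gal = 397,425 L.
Chlorine deficit: 12.3 − 3.5 = 8.8 ppm = 8.8 mg/L as Cl₂.
Cl₂ equivalent needed: 8.8 mg/L × 397,425 L = 3,497,000 mg = 3497 g.
Product at 89.2% available chlorine: 3497 / 0.892 = 3921 g.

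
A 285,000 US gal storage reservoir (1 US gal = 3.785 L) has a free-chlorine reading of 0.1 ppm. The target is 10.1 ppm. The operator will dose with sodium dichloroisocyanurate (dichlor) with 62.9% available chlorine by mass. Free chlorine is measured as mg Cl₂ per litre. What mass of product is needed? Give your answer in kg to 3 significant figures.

17.1 kg

Volume: 285,000 US gal × 3.785 L/gal = 1,078,725 L.
Chlorine deficit: 10.1 − 0.1 = 10 ppm = 10 mg/L as Cl₂.
Cl₂ equivalent needed: 10 mg/L × 1,078,725 L = 10,790,000 mg = 10,790 g.
Product at 62.9% available chlorine: 10,790 / 0.629 = 17,150 g.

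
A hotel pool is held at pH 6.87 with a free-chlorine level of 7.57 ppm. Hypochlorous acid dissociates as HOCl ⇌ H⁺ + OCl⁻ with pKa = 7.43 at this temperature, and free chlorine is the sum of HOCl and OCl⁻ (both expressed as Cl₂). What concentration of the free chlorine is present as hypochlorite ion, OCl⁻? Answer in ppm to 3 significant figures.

1.63 ppm

[OCl⁻]/[HOCl] = 10^(pH − pKa) = 10^(6.87 − 7.43) = 10^-0.56 = 0.2754.
Fraction as HOCl = 1 / (1 + 0.2754) = 0.7841.
OCl⁻ = (1 − 0.7841) × 7.57 ppm = 1.635 ppm.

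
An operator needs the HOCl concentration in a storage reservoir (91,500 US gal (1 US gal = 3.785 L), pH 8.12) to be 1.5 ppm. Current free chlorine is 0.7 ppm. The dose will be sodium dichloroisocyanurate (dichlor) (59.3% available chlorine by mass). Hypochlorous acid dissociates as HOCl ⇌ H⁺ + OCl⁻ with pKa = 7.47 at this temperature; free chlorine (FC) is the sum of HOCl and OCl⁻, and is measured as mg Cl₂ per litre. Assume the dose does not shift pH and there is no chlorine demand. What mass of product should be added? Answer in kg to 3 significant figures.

Volume: 91,500 US gal × 3.785 L/gal = 346,328 L.
[OCl⁻]/[HOCl] = 10^(pH − pKa) = 10^(8.12 − 7.47) = 4.467; fraction as HOCl = 1/(1 + 4.467) = 0.1829.
Free chlorine required for 1.5 ppm HOCl: 1.5 / 0.1829 = 8.2 ppm.
FC to add: 8.2 − 0.7 = 7.5 mg/L as Cl₂.
Cl₂ equivalent: 7.5 mg/L × 346,328 L = 2598 g.
Product at 59.3% available Cl: 2598 / 0.593 = 4380 g.

4.38 kg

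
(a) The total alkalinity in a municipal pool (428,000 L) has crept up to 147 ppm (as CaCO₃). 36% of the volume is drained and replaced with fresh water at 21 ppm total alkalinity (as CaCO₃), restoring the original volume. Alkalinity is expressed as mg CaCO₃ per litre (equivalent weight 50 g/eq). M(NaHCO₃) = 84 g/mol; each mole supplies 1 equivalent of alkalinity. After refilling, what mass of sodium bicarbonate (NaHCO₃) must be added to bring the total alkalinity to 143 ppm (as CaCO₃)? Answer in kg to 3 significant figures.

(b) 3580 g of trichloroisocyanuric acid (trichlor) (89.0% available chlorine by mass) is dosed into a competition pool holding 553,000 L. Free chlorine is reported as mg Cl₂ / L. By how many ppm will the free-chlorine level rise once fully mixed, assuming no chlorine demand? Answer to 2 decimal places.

(a) 29.7 kg; (b) 5.76 ppm

(a) After draining 36% and refilling: 147 × 0.64 + 21 × 0.36 = 101.64 ppm.
(a) Deficit to target: 143 − 101.64 = 41.36 mg/L.
(a) As CaCO₃: 41.36 mg/L × 428,000 L = 17,700 g; ÷ 50 g/eq ÷ 1 = 354 mol NaHCO₃.
(a) Mass: 354 × 84 = 29,740 g.

(b) Available chlorine delivered: 3580 g × 0.89 = 3186 g as Cl₂.
(b) Concentration rise: 3186 g / 553,000 L = 5.762 mg/L = 5.76 ppm.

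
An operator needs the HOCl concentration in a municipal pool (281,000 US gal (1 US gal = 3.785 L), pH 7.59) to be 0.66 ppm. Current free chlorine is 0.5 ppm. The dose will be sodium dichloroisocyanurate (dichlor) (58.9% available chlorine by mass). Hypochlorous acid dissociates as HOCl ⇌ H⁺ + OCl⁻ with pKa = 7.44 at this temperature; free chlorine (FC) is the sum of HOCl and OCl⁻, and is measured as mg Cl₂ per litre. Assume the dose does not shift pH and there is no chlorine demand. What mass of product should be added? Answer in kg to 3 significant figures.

1.97 kg

Volume: 281,000 US gal × 3.785 L/gal = 1,063,585 L.
[OCl⁻]/[HOCl] = 10^(pH − pKa) = 10^(7.59 − 7.44) = 1.413; fraction as HOCl = 1/(1 + 1.413) = 0.4145.
Free chlorine required for 0.66 ppm HOCl: 0.66 / 0.4145 = 1.592 ppm.
FC to add: 1.592 − 0.5 = 1.092 mg/L as Cl₂.
Cl₂ equivalent: 1.092 mg/L × 1,063,585 L = 1162 g.
Product at 58.9% available Cl: 1162 / 0.589 = 1972 g.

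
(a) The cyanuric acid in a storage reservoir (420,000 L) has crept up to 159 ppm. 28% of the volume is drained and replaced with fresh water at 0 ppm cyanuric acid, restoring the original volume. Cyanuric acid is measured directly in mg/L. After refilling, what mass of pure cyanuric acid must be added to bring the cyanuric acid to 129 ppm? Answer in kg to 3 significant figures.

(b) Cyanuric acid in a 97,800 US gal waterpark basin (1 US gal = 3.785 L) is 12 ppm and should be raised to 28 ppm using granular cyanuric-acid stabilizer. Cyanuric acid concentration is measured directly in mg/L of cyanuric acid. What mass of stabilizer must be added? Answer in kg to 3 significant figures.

(a) After draining 28% and refilling: 159 × 0.72 + 0 × 0.28 = 114.48 ppm.
(a) Deficit to target: 129 − 114.48 = 14.52 mg/L.
(a) Mass: 14.52 mg/L × 420,000 L = 6098 g cyanuric acid.

(b) Volume: 97,800 US gal × 3.785 L/gal = 370,173 L.
(b) CYA to add: (28 − 12) = 16 mg/L × 370,173 L = 5923 g cyanuric acid.

(a) 6.10 kg; (b) 5.92 kg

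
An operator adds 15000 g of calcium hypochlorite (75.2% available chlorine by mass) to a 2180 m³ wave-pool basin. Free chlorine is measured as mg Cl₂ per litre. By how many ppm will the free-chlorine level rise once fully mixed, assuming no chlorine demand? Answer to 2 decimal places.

Volume: 2180 m³ = 2,180,000 L.
Available chlorine delivered: 15,000 g × 0.752 = 11,280 g as Cl₂.
Concentration rise: 11,280 g / 2,180,000 L = 5.174 mg/L = 5.17 ppm.

5.17 ppm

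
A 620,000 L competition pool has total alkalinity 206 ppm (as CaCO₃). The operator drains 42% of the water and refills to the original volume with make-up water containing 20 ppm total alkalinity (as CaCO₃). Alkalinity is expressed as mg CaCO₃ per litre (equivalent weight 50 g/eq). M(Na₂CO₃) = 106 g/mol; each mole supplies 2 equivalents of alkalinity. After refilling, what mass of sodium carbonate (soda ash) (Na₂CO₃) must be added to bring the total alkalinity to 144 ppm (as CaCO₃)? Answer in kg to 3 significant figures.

After draining 42% and refilling: 206 × 0.58 + 20 × 0.42 = 127.88 ppm.
Deficit to target: 144 − 127.88 = 16.12 mg/L.
As CaCO₃: 16.12 mg/L × 620,000 L = 9994 g; ÷ 50 g/eq ÷ 2 = 99.94 mol Na₂CO₃.
Mass: 99.94 × 106 = 10,590 g.

10.6 kg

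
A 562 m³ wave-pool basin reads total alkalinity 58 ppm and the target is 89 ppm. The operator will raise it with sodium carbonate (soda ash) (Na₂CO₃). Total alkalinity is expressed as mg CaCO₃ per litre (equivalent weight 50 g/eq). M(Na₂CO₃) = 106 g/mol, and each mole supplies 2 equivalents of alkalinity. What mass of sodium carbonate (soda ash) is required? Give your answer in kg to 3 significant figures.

18.5 kg

Volume: 562 m³ = 562,000 L.
Alkalinity to add: (89 − 58) = 31 mg/L as CaCO₃ × 562,000 L = 17,420 g as CaCO₃.
Equivalents: 17,420 g ÷ 50 g/eq = 348.4 eq.
Each mole of Na₂CO₃ supplies 2 eq, so 348.4 / 2 = 174.2 mol.
Mass: 174.2 mol × 106 g/mol = 18,470 g.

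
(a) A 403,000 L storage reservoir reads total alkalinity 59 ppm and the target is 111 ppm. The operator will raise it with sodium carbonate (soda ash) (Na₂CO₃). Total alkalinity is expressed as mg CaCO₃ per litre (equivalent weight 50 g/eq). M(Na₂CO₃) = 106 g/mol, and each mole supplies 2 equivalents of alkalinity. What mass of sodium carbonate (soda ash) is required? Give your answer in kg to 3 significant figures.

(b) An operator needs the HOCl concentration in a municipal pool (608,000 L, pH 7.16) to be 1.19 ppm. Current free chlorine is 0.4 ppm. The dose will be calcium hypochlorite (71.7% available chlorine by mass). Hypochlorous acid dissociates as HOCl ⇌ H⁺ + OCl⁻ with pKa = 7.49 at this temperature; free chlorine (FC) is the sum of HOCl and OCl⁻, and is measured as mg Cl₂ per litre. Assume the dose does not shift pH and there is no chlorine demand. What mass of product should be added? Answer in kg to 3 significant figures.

(a) Alkalinity to add: (111 − 59) = 52 mg/L as CaCO₃ × 403,000 L = 20,960 g as CaCO₃.
(a) Equivalents: 20,960 g ÷ 50 g/eq = 419.1 eq.
(a) Each mole of Na₂CO₃ supplies 2 eq, so 419.1 / 2 = 209.6 mol.
(a) Mass: 209.6 mol × 106 g/mol = 22,210 g.

(b) [OCl⁻]/[HOCl] = 10^(pH − pKa) = 10^(7.16 − 7.49) = 0.4677; fraction as HOCl = 1/(1 + 0.4677) = 0.6813.
(b) Free chlorine required for 1.19 ppm HOCl: 1.19 / 0.6813 = 1.747 ppm.
(b) FC to add: 1.747 − 0.4 = 1.347 mg/L as Cl₂.
(b) Cl₂ equivalent: 1.347 mg/L × 608,000 L = 818.7 g.
(b) Product at 71.7% available Cl: 818.7 / 0.717 = 1142 g.

(a) 22.2 kg; (b) 1.14 kg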